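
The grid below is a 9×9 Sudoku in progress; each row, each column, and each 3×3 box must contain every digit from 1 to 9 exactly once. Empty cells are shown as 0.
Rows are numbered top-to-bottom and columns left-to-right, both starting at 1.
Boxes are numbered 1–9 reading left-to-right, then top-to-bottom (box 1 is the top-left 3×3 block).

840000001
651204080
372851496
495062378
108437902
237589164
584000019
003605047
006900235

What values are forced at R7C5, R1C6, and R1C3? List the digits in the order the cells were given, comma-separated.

For R7C5:
  Consider where 2 can go in row 7.
  R7C4 is out (column 4 already has a 2).
  R7C6 is out (column 6 already has a 2).
  R7C7 is out (column 7 already has a 2).
  So the only cell in row 7 that can hold 2 is R7C5.
  So R7C5 = 2.
For R1C6:
  Consider where 6 can go in column 6.
  R7C6 is out (box 8 already has a 6).
  R9C6 is out (row 9 already has a 6).
  So the only cell in column 6 that can hold 6 is R1C6.
  So R1C6 = 6.
For R1C3:
  Row 1 already contains {1, 4, 8}.
  Column 3 already contains {1, 2, 3, 4, 5, 6, 7, 8}.
  Its 3×3 block (box 1) already contains {1, 2, 3, 4, 5, 6, 7, 8}.
  The only value from 1–9 not eliminated is 9, so R1C3 = 9.

2,6,9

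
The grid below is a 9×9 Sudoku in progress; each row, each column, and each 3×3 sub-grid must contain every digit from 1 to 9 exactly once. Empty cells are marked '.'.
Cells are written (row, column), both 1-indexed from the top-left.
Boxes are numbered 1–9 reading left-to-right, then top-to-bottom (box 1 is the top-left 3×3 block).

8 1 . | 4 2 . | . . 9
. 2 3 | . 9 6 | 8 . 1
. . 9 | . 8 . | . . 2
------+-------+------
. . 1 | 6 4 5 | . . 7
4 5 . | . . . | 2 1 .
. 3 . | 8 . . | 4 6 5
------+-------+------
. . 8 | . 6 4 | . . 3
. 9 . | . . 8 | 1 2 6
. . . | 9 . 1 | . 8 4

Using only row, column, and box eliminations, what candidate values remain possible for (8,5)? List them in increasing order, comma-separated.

Row 8 already contains {1, 2, 6, 8, 9}.
Column 5 already contains {2, 4, 6, 8, 9}.
Its 3×3 block (box 8) already contains {1, 4, 6, 8, 9}.
Removing those from 1–9 leaves {3, 5, 7} as the candidates for (8,5).

3,5,7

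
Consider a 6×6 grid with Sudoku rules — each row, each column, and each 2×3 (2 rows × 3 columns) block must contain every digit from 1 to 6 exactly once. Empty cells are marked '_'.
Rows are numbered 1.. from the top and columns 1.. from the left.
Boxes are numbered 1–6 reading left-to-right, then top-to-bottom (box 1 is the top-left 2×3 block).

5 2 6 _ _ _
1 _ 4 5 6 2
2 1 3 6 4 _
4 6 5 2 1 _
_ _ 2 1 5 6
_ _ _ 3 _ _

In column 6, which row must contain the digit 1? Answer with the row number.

Consider where 1 can go in column 6.
row 3, column 6 is out (row 3 already has a 1).
row 4, column 6 is out (row 4 already has a 1).
row 6, column 6 is out (box 6 already has a 1).
So the only cell in column 6 that can hold 1 is row 1, column 6.
That is row 1.

1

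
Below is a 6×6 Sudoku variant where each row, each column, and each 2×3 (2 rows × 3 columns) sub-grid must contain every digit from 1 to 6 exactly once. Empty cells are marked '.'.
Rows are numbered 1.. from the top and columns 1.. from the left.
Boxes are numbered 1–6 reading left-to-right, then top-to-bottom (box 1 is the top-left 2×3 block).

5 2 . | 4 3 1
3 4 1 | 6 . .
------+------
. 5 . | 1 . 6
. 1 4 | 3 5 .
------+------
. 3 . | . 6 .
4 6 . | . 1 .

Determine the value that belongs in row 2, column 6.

5

Cell row 2, column 6 itself could take any of {2, 5} by direct elimination.
Consider where 5 can go in row 2.
row 2, column 5 is out (column 5 already has a 5).
So the only cell in row 2 that can hold 5 is row 2, column 6.
Therefore row 2, column 6 = 5.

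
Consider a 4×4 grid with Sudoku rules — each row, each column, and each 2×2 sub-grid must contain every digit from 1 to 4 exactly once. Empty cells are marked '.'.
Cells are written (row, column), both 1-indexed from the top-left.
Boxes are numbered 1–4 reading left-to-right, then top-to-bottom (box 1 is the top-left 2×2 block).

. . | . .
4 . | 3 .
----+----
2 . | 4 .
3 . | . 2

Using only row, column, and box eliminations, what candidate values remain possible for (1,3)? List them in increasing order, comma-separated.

Row 1 already contains {}.
Column 3 already contains {3, 4}.
Its 2×2 block (box 2) already contains {3}.
Removing those from 1–4 leaves {1, 2} as the candidates for (1,3).

1,2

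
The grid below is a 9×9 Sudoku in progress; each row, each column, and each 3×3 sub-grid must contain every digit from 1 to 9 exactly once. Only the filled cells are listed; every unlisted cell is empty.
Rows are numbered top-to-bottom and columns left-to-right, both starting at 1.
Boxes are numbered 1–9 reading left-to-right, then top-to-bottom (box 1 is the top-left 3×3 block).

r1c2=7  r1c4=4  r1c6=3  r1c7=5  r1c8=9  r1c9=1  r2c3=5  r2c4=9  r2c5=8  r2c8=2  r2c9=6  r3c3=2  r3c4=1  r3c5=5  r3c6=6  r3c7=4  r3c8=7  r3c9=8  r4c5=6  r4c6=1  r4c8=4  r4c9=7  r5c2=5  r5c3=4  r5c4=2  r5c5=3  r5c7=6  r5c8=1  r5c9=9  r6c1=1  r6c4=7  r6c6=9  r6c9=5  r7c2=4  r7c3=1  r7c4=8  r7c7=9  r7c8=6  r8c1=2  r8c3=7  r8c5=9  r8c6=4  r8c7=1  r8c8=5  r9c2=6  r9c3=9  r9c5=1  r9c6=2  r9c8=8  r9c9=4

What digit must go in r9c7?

7

Cell r9c7 itself could take any of {3, 7} by direct elimination.
Consider where 7 can go in row 9.
r9c1 is out (box 7 already has a 7).
r9c4 is out (column 4 already has a 7).
So the only cell in row 9 that can hold 7 is r9c7.
Therefore r9c7 = 7.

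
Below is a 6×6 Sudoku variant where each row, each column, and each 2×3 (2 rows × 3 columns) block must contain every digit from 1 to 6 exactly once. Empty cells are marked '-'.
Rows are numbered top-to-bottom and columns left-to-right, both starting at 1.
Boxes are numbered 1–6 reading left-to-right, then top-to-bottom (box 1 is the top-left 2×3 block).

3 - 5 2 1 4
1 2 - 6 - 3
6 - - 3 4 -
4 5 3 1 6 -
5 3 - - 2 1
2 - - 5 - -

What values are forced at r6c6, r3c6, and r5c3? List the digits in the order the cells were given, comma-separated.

For r6c6:
  Row 6 already contains {2, 5}.
  Column 6 already contains {1, 3, 4}.
  Its 2×3 block (box 6) already contains {1, 2, 5}.
  The only value from 1–6 not eliminated is 6, so r6c6 = 6.
For r3c6:
  Consider where 5 can go in row 3.
  r3c2 is out (column 2 already has a 5).
  r3c3 is out (column 3 already has a 5).
  So the only cell in row 3 that can hold 5 is r3c6.
  So r3c6 = 5.
For r5c3:
  Consider where 6 can go in row 5.
  r5c4 is out (column 4 already has a 6).
  So the only cell in row 5 that can hold 6 is r5c3.
  So r5c3 = 6.

6,5,6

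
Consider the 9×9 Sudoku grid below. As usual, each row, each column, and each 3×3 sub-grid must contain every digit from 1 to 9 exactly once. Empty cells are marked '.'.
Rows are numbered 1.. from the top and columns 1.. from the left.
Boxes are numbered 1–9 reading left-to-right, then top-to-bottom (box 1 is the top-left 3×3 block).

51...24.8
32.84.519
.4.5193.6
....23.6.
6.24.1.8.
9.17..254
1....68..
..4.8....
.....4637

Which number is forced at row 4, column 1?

Cell row 4, column 1 itself could take any of {4, 7, 8} by direct elimination.
Consider where 4 can go in column 1.
row 3, column 1 is out (row 3 already has a 4).
row 8, column 1 is out (row 8 already has a 4).
row 9, column 1 is out (row 9 already has a 4).
So the only cell in column 1 that can hold 4 is row 4, column 1.
Therefore row 4, column 1 = 4.

4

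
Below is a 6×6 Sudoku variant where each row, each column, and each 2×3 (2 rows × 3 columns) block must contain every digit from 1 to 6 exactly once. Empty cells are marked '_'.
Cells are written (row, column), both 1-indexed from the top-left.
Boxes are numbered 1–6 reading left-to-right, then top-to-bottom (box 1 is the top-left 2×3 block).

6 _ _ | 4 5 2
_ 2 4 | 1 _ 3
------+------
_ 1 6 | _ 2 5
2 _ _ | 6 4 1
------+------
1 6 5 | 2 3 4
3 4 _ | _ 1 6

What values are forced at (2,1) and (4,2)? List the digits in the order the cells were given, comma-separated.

5,5

For (2,1):
  Row 2 already contains {1, 2, 3, 4}.
  Column 1 already contains {1, 2, 3, 6}.
  Its 2×3 block (box 1) already contains {2, 4, 6}.
  The only value from 1–6 not eliminated is 5, so (2,1) = 5.
For (4,2):
  Consider where 5 can go in column 2.
  (1,2) is out (row 1 already has a 5).
  So the only cell in column 2 that can hold 5 is (4,2).
  So (4,2) = 5.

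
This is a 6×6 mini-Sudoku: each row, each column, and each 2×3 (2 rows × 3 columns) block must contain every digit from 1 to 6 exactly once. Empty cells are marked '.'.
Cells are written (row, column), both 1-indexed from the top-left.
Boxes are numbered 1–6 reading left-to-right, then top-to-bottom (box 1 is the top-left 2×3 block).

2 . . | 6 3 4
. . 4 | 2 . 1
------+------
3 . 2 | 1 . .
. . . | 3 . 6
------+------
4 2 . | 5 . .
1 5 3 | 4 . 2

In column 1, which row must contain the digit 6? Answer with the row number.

2

Consider where 6 can go in column 1.
(4,1) is out (row 4 already has a 6).
So the only cell in column 1 that can hold 6 is (2,1).
That is row 2.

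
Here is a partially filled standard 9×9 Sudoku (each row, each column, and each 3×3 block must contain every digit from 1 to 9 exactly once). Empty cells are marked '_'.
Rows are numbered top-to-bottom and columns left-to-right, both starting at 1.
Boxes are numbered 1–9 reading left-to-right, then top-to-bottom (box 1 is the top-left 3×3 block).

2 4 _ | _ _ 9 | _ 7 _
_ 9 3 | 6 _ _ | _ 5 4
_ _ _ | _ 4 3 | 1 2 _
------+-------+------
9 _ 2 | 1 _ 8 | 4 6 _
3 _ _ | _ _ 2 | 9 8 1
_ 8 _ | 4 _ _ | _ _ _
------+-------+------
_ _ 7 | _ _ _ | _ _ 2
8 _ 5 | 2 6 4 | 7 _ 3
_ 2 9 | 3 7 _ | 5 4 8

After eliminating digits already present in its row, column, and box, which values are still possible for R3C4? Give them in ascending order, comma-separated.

5,7,8

Row 3 already contains {1, 2, 3, 4}.
Column 4 already contains {1, 2, 3, 4, 6}.
Its 3×3 block (box 2) already contains {3, 4, 6, 9}.
Removing those from 1–9 leaves {5, 7, 8} as the candidates for R3C4.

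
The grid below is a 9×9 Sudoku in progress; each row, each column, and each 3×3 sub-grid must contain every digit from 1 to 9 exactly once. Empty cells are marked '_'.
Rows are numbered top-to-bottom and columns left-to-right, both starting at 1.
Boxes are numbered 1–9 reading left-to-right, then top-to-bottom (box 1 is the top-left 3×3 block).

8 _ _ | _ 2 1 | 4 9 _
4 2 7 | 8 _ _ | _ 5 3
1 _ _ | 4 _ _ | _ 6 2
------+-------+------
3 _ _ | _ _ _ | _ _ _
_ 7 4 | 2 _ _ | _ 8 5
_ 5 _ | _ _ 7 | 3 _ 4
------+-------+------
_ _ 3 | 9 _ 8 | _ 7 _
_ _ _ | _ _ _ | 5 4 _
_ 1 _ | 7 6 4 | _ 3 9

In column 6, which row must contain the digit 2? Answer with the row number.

8

Consider where 2 can go in column 6.
r2c6 is out (row 2 already has a 2).
r3c6 is out (row 3 already has a 2).
r4c6 is out (box 5 already has a 2).
r5c6 is out (row 5 already has a 2).
So the only cell in column 6 that can hold 2 is r8c6.
That is row 8.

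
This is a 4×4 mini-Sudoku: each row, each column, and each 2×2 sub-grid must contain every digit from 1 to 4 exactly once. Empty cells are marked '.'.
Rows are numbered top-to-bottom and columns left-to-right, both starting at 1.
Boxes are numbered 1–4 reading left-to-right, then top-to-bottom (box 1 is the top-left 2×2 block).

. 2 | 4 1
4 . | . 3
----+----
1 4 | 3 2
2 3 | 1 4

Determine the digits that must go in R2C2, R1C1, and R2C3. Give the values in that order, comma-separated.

For R2C2:
  Row 2 already contains {3, 4}.
  Column 2 already contains {2, 3, 4}.
  Its 2×2 block (box 1) already contains {2, 4}.
  The only value from 1–4 not eliminated is 1, so R2C2 = 1.
For R1C1:
  Row 1 already contains {1, 2, 4}.
  Column 1 already contains {1, 2, 4}.
  Its 2×2 block (box 1) already contains {2, 4}.
  The only value from 1–4 not eliminated is 3, so R1C1 = 3.
For R2C3:
  Row 2 already contains {3, 4}.
  Column 3 already contains {1, 3, 4}.
  Its 2×2 block (box 2) already contains {1, 3, 4}.
  The only value from 1–4 not eliminated is 2, so R2C3 = 2.

1,3,2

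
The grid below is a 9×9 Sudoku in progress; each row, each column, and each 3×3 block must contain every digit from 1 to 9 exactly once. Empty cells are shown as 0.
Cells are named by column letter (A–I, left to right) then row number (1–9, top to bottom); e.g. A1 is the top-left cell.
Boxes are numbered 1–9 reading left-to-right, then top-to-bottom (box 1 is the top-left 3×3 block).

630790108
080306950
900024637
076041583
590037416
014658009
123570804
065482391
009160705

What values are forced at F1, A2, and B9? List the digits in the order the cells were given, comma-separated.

5,4,4

For F1:
  Row 1 already contains {1, 3, 6, 7, 8, 9}.
  Column F already contains {1, 2, 4, 6, 7, 8}.
  Its 3×3 block (box 2) already contains {2, 3, 4, 6, 7, 9}.
  The only value from 1–9 not eliminated is 5, so F1 = 5.
For A2:
  Consider where 4 can go in box 1.
  C1 is out (column C already has a 4).
  C2 is out (column C already has a 4).
  B3 is out (row 3 already has a 4).
  C3 is out (row 3 already has a 4).
  So the only cell in box 1 that can hold 4 is A2.
  So A2 = 4.
For B9:
  Row 9 already contains {1, 5, 6, 7, 9}.
  Column B already contains {1, 2, 3, 6, 7, 8, 9}.
  Its 3×3 block (box 7) already contains {1, 2, 3, 5, 6, 9}.
  The only value from 1–9 not eliminated is 4, so B9 = 4.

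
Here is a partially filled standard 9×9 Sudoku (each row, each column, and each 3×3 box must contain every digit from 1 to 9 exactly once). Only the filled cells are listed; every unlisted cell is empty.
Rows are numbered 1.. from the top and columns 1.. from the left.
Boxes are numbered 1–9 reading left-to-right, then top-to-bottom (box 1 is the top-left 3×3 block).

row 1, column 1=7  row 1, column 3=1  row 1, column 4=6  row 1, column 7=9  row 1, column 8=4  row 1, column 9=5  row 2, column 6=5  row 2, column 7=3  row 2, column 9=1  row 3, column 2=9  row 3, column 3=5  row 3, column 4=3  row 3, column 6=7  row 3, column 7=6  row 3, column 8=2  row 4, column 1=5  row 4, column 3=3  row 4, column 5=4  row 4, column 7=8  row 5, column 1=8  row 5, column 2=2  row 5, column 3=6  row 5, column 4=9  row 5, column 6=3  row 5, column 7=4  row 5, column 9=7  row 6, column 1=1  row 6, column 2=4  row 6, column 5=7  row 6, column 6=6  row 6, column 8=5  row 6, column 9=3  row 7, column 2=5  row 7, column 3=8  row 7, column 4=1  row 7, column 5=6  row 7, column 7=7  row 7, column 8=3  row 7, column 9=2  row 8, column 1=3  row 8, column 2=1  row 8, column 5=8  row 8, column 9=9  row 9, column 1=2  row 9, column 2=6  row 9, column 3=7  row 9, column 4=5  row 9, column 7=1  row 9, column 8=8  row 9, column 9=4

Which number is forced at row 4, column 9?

6

Row 4 already contains {3, 4, 5, 8}.
Column 9 already contains {1, 2, 3, 4, 5, 7, 9}.
Its 3×3 block (box 6) already contains {3, 4, 5, 7, 8}.
The only value from 1–9 not eliminated is 6, so row 4, column 9 = 6.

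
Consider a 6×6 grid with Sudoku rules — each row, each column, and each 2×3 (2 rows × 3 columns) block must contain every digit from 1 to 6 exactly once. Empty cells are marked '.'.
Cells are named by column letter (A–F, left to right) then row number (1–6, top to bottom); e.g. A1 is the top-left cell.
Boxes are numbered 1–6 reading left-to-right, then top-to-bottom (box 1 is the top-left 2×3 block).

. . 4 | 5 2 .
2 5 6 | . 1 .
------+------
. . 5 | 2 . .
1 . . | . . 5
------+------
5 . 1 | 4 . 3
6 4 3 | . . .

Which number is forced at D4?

6

Cell D4 itself could take any of {3, 6} by direct elimination.
Consider where 6 can go in column D.
D2 is out (row 2 already has a 6).
D6 is out (row 6 already has a 6).
So the only cell in column D that can hold 6 is D4.
Therefore D4 = 6.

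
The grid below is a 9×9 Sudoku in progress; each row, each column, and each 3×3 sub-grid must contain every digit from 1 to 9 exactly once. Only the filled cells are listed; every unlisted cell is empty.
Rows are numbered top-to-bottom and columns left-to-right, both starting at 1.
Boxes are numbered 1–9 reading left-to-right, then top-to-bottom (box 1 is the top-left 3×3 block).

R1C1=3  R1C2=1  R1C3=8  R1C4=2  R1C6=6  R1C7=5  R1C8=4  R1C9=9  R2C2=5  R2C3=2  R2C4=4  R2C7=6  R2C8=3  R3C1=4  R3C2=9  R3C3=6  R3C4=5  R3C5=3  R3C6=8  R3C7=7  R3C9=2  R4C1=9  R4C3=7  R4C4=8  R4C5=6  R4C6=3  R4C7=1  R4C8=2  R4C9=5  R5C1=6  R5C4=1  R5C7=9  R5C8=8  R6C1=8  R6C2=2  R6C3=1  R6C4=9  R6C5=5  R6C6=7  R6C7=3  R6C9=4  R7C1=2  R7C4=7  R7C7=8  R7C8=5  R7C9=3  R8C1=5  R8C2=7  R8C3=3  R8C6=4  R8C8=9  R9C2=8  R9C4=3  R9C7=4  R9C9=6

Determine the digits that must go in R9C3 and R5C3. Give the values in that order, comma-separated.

For R9C3:
  Row 9 already contains {3, 4, 6, 8}.
  Column 3 already contains {1, 2, 3, 6, 7, 8}.
  Its 3×3 block (box 7) already contains {2, 3, 5, 7, 8}.
  The only value from 1–9 not eliminated is 9, so R9C3 = 9.
For R5C3:
  Consider where 5 can go in row 5.
  R5C2 is out (column 2 already has a 5).
  R5C5 is out (column 5 already has a 5).
  R5C6 is out (box 5 already has a 5).
  R5C9 is out (column 9 already has a 5).
  So the only cell in row 5 that can hold 5 is R5C3.
  So R5C3 = 5.

9,5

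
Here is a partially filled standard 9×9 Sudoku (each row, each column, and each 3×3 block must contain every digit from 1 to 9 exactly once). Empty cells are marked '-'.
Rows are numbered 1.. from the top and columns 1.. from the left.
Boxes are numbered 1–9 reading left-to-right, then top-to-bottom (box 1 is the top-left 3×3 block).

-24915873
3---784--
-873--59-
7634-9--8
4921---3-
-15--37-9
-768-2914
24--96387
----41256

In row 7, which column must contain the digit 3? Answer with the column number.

Consider where 3 can go in row 7.
row 7, column 1 is out (column 1 already has a 3).
So the only cell in row 7 that can hold 3 is row 7, column 5.
That is column 5.

5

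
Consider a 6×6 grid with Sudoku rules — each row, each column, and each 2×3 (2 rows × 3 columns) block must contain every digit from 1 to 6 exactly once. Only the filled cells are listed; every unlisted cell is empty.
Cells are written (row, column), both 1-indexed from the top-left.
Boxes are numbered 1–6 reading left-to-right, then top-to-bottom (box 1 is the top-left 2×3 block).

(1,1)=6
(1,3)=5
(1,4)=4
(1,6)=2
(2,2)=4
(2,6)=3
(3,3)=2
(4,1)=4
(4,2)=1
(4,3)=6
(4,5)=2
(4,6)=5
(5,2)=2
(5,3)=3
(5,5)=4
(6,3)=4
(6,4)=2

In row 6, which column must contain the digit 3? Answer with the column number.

5

Consider where 3 can go in row 6.
(6,1) is out (box 5 already has a 3).
(6,2) is out (box 5 already has a 3).
(6,6) is out (column 6 already has a 3).
So the only cell in row 6 that can hold 3 is (6,5).
That is column 5.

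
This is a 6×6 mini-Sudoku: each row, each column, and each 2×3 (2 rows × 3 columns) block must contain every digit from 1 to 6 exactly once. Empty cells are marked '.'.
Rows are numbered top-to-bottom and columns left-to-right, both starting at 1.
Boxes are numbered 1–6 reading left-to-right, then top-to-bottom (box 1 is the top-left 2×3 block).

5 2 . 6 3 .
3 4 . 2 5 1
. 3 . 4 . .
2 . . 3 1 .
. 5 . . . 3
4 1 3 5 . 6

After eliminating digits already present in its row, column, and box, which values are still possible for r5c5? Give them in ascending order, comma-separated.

2,4

Row 5 already contains {3, 5}.
Column 5 already contains {1, 3, 5}.
Its 2×3 block (box 6) already contains {3, 5, 6}.
Removing those from 1–6 leaves {2, 4} as the candidates for r5c5.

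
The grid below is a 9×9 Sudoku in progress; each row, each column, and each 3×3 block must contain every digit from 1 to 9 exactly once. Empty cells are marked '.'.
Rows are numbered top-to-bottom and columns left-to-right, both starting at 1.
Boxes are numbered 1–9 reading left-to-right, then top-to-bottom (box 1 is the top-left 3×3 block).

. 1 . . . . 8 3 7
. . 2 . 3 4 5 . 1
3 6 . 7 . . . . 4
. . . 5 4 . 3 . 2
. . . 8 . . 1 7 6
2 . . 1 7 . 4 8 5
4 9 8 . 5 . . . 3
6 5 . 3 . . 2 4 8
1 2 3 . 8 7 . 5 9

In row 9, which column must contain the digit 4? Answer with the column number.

Consider where 4 can go in row 9.
r9c7 is out (column 7 already has a 4).
So the only cell in row 9 that can hold 4 is r9c4.
That is column 4.

4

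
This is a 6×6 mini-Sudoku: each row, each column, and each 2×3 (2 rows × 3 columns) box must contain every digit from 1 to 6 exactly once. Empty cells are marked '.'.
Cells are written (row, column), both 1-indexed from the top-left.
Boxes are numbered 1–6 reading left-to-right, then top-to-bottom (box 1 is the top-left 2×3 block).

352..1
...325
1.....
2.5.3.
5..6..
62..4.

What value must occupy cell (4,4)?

Cell (4,4) itself could take any of {1, 4} by direct elimination.
Consider where 1 can go in row 4.
(4,2) is out (box 3 already has a 1).
(4,6) is out (column 6 already has a 1).
So the only cell in row 4 that can hold 1 is (4,4).
Therefore (4,4) = 1.

1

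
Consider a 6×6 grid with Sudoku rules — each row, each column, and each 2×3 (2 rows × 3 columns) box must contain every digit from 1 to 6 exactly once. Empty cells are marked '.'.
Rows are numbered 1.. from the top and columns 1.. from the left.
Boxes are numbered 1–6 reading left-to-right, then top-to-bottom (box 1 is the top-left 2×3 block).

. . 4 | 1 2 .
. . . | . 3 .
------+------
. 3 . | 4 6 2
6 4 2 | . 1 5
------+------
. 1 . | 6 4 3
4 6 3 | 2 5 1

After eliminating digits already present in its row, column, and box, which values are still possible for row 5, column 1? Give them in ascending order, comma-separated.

Row 5 already contains {1, 3, 4, 6}.
Column 1 already contains {4, 6}.
Its 2×3 block (box 5) already contains {1, 3, 4, 6}.
Removing those from 1–6 leaves {2, 5} as the candidates for row 5, column 1.

2,5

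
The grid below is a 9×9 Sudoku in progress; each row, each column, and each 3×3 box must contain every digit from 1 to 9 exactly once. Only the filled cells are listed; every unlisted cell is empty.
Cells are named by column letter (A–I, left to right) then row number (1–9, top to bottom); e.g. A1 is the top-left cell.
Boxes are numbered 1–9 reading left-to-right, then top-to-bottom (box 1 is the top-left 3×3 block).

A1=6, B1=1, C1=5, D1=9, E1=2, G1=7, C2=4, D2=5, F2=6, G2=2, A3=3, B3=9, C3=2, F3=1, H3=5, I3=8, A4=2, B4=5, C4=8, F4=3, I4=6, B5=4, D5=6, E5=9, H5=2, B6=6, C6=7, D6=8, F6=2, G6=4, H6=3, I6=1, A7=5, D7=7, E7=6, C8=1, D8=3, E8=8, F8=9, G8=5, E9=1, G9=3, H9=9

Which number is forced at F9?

Cell F9 itself could take any of {4, 5} by direct elimination.
Consider where 5 can go in box 8.
F7 is out (row 7 already has a 5).
D9 is out (column D already has a 5).
So the only cell in box 8 that can hold 5 is F9.
Therefore F9 = 5.

5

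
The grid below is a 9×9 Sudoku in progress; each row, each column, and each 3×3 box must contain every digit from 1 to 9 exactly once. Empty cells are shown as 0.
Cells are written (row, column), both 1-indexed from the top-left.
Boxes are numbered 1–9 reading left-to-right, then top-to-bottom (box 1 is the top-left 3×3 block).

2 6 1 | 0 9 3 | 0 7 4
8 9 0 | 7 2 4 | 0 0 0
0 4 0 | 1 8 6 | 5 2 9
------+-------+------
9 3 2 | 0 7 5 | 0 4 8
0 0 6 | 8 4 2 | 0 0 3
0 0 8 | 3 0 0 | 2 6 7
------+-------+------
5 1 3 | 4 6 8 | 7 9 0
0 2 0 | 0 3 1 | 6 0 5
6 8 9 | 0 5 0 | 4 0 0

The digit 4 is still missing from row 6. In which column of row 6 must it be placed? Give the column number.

Consider where 4 can go in row 6.
(6,2) is out (column 2 already has a 4).
(6,5) is out (column 5 already has a 4).
(6,6) is out (column 6 already has a 4).
So the only cell in row 6 that can hold 4 is (6,1).
That is column 1.

1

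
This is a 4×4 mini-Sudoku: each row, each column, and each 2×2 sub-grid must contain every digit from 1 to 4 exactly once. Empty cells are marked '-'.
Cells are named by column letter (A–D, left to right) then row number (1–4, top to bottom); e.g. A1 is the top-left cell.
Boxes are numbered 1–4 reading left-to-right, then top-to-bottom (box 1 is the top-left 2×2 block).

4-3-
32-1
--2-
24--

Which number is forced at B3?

3

Cell B3 itself could take any of {1, 3} by direct elimination.
Consider where 3 can go in box 3.
A3 is out (column A already has a 3).
So the only cell in box 3 that can hold 3 is B3.
Therefore B3 = 3.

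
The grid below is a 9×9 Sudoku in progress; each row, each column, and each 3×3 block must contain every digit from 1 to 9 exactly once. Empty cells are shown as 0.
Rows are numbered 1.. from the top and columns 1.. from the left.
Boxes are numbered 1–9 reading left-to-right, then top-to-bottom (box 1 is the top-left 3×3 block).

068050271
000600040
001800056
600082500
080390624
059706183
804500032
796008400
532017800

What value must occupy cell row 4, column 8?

Row 4 already contains {2, 5, 6, 8}.
Column 8 already contains {2, 3, 4, 5, 7, 8}.
Its 3×3 block (box 6) already contains {1, 2, 3, 4, 5, 6, 8}.
The only value from 1–9 not eliminated is 9, so row 4, column 8 = 9.

9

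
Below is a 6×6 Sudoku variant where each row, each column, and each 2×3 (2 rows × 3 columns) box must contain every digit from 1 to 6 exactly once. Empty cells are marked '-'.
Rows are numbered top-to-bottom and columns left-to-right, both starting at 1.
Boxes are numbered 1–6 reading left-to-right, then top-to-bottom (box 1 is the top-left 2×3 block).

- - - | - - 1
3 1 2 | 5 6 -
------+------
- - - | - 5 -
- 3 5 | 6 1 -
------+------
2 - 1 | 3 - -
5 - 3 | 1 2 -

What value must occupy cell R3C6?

Cell R3C6 itself could take any of {2, 3, 4} by direct elimination.
Consider where 3 can go in box 4.
R3C4 is out (column 4 already has a 3).
R4C6 is out (row 4 already has a 3).
So the only cell in box 4 that can hold 3 is R3C6.
Therefore R3C6 = 3.

3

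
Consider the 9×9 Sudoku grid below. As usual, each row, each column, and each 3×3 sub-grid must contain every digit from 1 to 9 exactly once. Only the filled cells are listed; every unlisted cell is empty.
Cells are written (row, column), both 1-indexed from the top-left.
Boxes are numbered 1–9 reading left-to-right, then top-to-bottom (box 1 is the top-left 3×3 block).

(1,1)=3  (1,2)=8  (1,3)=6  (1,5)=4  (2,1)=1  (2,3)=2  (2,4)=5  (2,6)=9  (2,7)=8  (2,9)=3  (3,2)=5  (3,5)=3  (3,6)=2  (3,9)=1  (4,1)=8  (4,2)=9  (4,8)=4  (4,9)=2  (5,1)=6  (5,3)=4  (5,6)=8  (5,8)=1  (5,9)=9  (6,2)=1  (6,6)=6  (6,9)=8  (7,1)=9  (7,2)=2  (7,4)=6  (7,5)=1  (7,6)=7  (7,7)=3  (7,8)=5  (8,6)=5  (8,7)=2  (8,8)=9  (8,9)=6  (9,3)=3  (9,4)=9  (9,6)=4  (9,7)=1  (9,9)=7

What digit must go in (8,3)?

Cell (8,3) itself could take any of {1, 7, 8} by direct elimination.
Consider where 1 can go in column 3.
(3,3) is out (row 3 already has a 1).
(4,3) is out (box 4 already has a 1).
(6,3) is out (row 6 already has a 1).
(7,3) is out (row 7 already has a 1).
So the only cell in column 3 that can hold 1 is (8,3).
Therefore (8,3) = 1.

1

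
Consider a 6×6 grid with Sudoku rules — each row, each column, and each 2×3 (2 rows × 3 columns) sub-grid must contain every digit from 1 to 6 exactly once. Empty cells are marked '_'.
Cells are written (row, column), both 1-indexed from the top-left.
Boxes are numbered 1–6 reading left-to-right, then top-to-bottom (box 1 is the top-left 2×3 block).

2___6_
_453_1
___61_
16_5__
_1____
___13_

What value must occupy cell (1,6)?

Cell (1,6) itself could take any of {4, 5} by direct elimination.
Consider where 5 can go in row 1.
(1,2) is out (box 1 already has a 5).
(1,3) is out (column 3 already has a 5).
(1,4) is out (column 4 already has a 5).
So the only cell in row 1 that can hold 5 is (1,6).
Therefore (1,6) = 5.

5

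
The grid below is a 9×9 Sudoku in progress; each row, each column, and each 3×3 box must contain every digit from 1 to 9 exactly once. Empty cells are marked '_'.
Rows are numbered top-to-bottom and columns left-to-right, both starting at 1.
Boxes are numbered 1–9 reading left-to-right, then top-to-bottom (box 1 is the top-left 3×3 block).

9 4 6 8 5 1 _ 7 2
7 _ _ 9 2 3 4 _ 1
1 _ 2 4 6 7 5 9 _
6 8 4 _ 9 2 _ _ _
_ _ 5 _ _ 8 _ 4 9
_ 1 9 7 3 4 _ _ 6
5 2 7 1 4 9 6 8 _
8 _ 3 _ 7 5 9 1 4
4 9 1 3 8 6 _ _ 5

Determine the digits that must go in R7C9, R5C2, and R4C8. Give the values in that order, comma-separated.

For R7C9:
  Row 7 already contains {1, 2, 4, 5, 6, 7, 8, 9}.
  Column 9 already contains {1, 2, 4, 5, 6, 9}.
  Its 3×3 block (box 9) already contains {1, 4, 5, 6, 8, 9}.
  The only value from 1–9 not eliminated is 3, so R7C9 = 3.
For R5C2:
  Consider where 7 can go in column 2.
  R2C2 is out (row 2 already has a 7).
  R3C2 is out (row 3 already has a 7).
  R8C2 is out (row 8 already has a 7).
  So the only cell in column 2 that can hold 7 is R5C2.
  So R5C2 = 7.
For R4C8:
  Consider where 3 can go in column 8.
  R2C8 is out (row 2 already has a 3).
  R6C8 is out (row 6 already has a 3).
  R9C8 is out (row 9 already has a 3).
  So the only cell in column 8 that can hold 3 is R4C8.
  So R4C8 = 3.

3,7,3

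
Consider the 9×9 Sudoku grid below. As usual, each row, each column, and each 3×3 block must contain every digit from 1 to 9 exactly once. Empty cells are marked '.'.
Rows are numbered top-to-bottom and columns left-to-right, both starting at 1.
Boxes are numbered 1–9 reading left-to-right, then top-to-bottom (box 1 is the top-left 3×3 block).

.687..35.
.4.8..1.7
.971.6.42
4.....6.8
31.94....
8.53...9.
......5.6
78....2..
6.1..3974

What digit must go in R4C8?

Cell R4C8 itself could take any of {1, 2, 3} by direct elimination.
Consider where 3 can go in row 4.
R4C2 is out (box 4 already has a 3).
R4C3 is out (box 4 already has a 3).
R4C4 is out (column 4 already has a 3).
R4C5 is out (box 5 already has a 3).
R4C6 is out (column 6 already has a 3).
So the only cell in row 4 that can hold 3 is R4C8.
Therefore R4C8 = 3.

3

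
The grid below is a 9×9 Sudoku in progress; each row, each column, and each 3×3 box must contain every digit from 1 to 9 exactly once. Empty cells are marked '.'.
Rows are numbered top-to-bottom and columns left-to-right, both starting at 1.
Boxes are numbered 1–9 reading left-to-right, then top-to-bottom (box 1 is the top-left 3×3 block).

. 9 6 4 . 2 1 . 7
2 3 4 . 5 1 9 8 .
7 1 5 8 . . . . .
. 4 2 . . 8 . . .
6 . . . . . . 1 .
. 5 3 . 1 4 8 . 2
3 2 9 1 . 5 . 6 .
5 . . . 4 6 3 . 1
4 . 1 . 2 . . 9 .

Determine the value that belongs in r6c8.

Row 6 already contains {1, 2, 3, 4, 5, 8}.
Column 8 already contains {1, 6, 8, 9}.
Its 3×3 block (box 6) already contains {1, 2, 8}.
The only value from 1–9 not eliminated is 7, so r6c8 = 7.

7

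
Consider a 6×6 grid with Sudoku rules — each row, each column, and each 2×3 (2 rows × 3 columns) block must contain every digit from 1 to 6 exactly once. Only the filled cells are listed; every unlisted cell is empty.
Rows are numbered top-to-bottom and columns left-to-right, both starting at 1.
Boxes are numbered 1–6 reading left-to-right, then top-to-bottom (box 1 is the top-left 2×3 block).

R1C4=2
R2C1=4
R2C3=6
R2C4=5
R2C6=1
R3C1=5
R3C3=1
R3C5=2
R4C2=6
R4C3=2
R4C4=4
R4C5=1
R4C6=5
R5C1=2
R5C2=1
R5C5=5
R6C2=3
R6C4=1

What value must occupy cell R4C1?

3

Row 4 already contains {1, 2, 4, 5, 6}.
Column 1 already contains {2, 4, 5}.
Its 2×3 block (box 3) already contains {1, 2, 5, 6}.
The only value from 1–6 not eliminated is 3, so R4C1 = 3.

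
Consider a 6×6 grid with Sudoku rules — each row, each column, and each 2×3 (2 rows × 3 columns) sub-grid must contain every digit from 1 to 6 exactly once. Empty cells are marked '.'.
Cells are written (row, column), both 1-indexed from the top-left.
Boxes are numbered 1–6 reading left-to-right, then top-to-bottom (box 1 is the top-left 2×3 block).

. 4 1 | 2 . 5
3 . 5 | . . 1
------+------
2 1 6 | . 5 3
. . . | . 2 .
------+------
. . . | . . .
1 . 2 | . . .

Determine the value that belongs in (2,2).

2

Cell (2,2) itself could take any of {2, 6} by direct elimination.
Consider where 2 can go in box 1.
(1,1) is out (row 1 already has a 2).
So the only cell in box 1 that can hold 2 is (2,2).
Therefore (2,2) = 2.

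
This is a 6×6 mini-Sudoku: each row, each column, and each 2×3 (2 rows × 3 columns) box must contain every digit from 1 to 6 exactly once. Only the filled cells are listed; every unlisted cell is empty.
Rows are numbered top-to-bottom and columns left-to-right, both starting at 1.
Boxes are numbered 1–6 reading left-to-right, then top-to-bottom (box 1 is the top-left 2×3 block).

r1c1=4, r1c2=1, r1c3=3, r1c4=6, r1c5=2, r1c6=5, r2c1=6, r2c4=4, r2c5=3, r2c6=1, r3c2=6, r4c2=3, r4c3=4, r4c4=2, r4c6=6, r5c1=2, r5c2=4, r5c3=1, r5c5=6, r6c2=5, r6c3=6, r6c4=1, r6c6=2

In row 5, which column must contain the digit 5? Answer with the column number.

Consider where 5 can go in row 5.
r5c6 is out (column 6 already has a 5).
So the only cell in row 5 that can hold 5 is r5c4.
That is column 4.

4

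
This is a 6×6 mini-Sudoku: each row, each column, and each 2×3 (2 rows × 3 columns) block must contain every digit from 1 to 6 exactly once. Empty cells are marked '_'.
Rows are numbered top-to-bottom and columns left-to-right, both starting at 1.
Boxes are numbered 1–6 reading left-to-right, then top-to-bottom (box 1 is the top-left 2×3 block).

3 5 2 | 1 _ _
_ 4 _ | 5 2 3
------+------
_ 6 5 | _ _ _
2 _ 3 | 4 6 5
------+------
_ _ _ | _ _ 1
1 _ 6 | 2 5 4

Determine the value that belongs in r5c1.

5

Cell r5c1 itself could take any of {4, 5} by direct elimination.
Consider where 5 can go in row 5.
r5c2 is out (column 2 already has a 5).
r5c3 is out (column 3 already has a 5).
r5c4 is out (column 4 already has a 5).
r5c5 is out (column 5 already has a 5).
So the only cell in row 5 that can hold 5 is r5c1.
Therefore r5c1 = 5.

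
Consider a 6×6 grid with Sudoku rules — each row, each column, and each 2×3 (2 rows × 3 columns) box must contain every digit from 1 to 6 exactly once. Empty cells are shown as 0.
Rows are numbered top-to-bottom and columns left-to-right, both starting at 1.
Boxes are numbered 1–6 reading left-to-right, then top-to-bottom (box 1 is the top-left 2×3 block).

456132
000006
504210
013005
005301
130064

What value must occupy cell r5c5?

Row 5 already contains {1, 3, 5}.
Column 5 already contains {1, 3, 6}.
Its 2×3 block (box 6) already contains {1, 3, 4, 6}.
The only value from 1–6 not eliminated is 2, so r5c5 = 2.

2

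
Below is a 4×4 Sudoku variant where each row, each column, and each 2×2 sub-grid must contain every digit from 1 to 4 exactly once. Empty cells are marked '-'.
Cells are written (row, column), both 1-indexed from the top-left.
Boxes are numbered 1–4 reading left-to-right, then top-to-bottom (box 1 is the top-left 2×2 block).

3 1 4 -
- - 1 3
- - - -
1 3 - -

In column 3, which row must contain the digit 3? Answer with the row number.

Consider where 3 can go in column 3.
(4,3) is out (row 4 already has a 3).
So the only cell in column 3 that can hold 3 is (3,3).
That is row 3.

3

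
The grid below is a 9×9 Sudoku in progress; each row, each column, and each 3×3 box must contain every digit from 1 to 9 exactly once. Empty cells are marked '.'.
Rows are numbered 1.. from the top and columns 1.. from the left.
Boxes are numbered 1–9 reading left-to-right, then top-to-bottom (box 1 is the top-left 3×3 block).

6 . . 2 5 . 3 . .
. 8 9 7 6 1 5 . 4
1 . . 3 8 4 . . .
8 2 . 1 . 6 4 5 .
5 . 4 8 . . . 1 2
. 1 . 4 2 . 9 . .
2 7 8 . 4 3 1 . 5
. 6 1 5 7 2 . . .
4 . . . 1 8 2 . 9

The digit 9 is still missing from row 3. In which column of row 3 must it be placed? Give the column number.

8

Consider where 9 can go in row 3.
row 3, column 2 is out (box 1 already has a 9).
row 3, column 3 is out (column 3 already has a 9).
row 3, column 7 is out (column 7 already has a 9).
row 3, column 9 is out (column 9 already has a 9).
So the only cell in row 3 that can hold 9 is row 3, column 8.
That is column 8.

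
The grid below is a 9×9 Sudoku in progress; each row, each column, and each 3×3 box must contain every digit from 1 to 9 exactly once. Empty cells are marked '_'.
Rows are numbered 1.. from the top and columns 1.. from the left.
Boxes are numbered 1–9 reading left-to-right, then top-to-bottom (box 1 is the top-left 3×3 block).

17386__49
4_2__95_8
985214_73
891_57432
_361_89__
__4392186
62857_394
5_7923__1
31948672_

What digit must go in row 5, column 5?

Row 5 already contains {1, 3, 6, 8, 9}.
Column 5 already contains {1, 2, 5, 6, 7, 8, 9}.
Its 3×3 block (box 5) already contains {1, 2, 3, 5, 7, 8, 9}.
The only value from 1–9 not eliminated is 4, so row 5, column 5 = 4.

4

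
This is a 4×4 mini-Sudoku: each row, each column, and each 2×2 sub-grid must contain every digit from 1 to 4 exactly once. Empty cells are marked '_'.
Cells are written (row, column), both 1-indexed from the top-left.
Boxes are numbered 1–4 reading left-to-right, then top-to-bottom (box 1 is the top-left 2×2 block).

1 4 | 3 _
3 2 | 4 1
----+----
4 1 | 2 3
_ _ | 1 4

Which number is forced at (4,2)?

Row 4 already contains {1, 4}.
Column 2 already contains {1, 2, 4}.
Its 2×2 block (box 3) already contains {1, 4}.
The only value from 1–4 not eliminated is 3, so (4,2) = 3.

3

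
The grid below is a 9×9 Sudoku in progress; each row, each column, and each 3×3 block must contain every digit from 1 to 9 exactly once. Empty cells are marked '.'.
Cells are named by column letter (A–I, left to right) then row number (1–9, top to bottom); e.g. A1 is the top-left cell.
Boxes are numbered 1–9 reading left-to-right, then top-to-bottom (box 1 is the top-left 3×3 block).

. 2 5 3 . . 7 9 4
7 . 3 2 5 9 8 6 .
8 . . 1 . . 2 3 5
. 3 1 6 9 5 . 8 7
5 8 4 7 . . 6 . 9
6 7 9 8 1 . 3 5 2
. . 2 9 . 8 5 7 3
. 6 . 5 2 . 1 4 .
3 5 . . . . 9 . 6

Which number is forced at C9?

8

Cell C9 itself could take any of {7, 8} by direct elimination.
Consider where 8 can go in row 9.
D9 is out (column D already has a 8).
E9 is out (box 8 already has a 8).
F9 is out (column F already has a 8).
H9 is out (column H already has a 8).
So the only cell in row 9 that can hold 8 is C9.
Therefore C9 = 8.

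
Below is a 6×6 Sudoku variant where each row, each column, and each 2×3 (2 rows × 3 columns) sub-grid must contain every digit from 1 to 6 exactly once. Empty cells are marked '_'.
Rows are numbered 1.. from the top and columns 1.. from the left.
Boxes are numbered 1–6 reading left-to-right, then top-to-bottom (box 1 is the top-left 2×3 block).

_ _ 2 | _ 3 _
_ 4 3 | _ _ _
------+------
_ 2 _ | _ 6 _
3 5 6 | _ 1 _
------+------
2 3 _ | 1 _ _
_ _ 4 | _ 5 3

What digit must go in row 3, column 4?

3

Cell row 3, column 4 itself could take any of {3, 4, 5} by direct elimination.
Consider where 3 can go in box 4.
row 3, column 6 is out (column 6 already has a 3).
row 4, column 4 is out (row 4 already has a 3).
row 4, column 6 is out (row 4 already has a 3).
So the only cell in box 4 that can hold 3 is row 3, column 4.
Therefore row 3, column 4 = 3.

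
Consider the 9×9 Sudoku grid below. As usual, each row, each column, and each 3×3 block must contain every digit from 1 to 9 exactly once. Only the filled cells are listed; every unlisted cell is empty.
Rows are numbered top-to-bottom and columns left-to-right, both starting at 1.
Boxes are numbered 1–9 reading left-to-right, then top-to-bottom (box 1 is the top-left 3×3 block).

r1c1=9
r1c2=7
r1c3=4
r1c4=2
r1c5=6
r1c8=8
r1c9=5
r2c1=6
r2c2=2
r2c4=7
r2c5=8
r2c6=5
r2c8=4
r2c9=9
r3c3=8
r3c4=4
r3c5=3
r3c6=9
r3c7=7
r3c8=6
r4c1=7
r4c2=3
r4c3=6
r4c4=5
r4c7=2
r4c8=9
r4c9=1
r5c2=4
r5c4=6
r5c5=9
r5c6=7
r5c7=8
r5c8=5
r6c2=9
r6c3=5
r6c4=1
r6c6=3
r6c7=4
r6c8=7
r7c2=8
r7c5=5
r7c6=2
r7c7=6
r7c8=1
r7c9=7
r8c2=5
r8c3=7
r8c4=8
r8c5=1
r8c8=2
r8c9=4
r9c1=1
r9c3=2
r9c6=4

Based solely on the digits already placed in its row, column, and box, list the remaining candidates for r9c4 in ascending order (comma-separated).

3,9

Row 9 already contains {1, 2, 4}.
Column 4 already contains {1, 2, 4, 5, 6, 7, 8}.
Its 3×3 block (box 8) already contains {1, 2, 4, 5, 8}.
Removing those from 1–9 leaves {3, 9} as the candidates for r9c4.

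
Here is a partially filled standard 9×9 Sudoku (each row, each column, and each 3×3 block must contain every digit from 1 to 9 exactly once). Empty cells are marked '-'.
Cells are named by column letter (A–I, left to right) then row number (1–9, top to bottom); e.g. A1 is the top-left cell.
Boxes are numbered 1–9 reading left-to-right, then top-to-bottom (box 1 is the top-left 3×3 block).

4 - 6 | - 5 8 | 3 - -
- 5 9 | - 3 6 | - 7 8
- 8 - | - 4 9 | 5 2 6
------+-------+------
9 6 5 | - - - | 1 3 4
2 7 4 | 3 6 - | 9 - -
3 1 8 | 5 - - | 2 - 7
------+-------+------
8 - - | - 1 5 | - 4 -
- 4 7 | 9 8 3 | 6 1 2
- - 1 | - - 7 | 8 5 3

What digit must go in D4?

Cell D4 itself could take any of {2, 7, 8} by direct elimination.
Consider where 8 can go in box 5.
E4 is out (column E already has a 8).
F4 is out (column F already has a 8).
F5 is out (column F already has a 8).
E6 is out (row 6 already has a 8).
F6 is out (row 6 already has a 8).
So the only cell in box 5 that can hold 8 is D4.
Therefore D4 = 8.

8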